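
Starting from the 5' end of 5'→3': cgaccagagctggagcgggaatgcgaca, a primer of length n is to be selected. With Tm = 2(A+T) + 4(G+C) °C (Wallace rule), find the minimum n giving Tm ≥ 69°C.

First 20 bases: CGACCAGAGCTGGAGCGGGA → Tm = 68°C (< 69°C)
First 21 bases: CGACCAGAGCTGGAGCGGGAA → Tm = 70°C (≥ 69°C)
Each additional base adds 2°C (A/T) or 4°C (G/C), so Tm is non-decreasing in n; n = 21 is the first length to reach 69°C.

n = 21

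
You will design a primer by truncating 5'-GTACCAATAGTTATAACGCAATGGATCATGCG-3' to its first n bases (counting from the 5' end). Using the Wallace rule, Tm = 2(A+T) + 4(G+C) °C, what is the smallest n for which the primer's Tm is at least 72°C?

n = 27

First 26 bases: GTACCAATAGTTATAACGCAATGGAT → Tm = 70°C (< 72°C)
First 27 bases: GTACCAATAGTTATAACGCAATGGATC → Tm = 74°C (≥ 72°C)
Each additional base adds 2°C (A/T) or 4°C (G/C), so Tm is non-decreasing in n; n = 27 is the first length to reach 72°C.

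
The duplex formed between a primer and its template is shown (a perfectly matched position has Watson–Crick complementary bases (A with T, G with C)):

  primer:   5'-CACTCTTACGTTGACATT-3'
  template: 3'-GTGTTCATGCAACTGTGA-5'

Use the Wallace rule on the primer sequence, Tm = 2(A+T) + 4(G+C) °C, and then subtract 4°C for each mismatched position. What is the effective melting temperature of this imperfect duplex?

Primer base counts: A=4, T=7, G=2, C=5 → A+T=11, G+C=7
Perfect-match Tm = 2(11) + 4(7) = 22 + 28 = 50°C
Mismatches (positions where the bases are not complementary): 4 (at positions 4, 5, 6, 17)
Effective Tm = 50 − 4×4 = 50 − 16 = 34°C

34°C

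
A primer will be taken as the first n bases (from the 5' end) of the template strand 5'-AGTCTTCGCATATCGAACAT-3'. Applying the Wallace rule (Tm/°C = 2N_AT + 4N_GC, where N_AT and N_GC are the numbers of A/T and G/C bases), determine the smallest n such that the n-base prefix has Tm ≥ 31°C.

n = 11

First 10 bases: AGTCTTCGCA → Tm = 30°C (< 31°C)
First 11 bases: AGTCTTCGCAT → Tm = 32°C (≥ 31°C)
Each additional base adds 2°C (A/T) or 4°C (G/C), so Tm is non-decreasing in n; n = 11 is the first length to reach 31°C.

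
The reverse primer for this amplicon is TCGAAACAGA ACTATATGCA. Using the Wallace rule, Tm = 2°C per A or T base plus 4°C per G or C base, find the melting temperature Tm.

Counting bases: G=3, A=9, C=4, T=4
A+T = 13, G+C = 7
Tm = 4·7 + 2·13 = 28 + 26 = 54°C

54°C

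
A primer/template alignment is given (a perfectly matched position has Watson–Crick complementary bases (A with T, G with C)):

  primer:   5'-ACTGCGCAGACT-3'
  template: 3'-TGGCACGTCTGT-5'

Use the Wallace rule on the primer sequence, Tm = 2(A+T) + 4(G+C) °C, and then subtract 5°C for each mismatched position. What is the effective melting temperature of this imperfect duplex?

23°C

Primer base counts: A=3, T=2, G=3, C=4 → A+T=5, G+C=7
Perfect-match Tm = 2(5) + 4(7) = 10 + 28 = 38°C
Mismatches (positions where the bases are not complementary): 3 (at positions 3, 5, 12)
Effective Tm = 38 − 3×5 = 38 − 15 = 23°C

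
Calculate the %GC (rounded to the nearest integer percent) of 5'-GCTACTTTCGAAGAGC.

C=4, T=4, A=4, G=4
G+C = 4 + 4 = 8 out of 16 bases
%GC = 8/16 × 100 = 50% ≈ 50%

50%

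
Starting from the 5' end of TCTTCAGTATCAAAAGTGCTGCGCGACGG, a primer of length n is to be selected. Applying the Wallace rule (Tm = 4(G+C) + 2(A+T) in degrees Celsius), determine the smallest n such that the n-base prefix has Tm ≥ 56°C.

First 20 bases: TCTTCAGTATCAAAAGTGCT → Tm = 54°C (< 56°C)
First 21 bases: TCTTCAGTATCAAAAGTGCTG → Tm = 58°C (≥ 56°C)
Since every base adds ≥2°C, Tm only increases with n, so the threshold is first crossed at n = 21.

n = 21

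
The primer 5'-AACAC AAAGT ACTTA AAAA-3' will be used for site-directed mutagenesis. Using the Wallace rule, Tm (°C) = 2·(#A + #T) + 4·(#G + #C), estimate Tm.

Scanning the sequence gives T=3, A=12, C=3, G=1.
So N_AT = 15 and N_GC = 4.
Tm = 2(15) + 4(4) = 30 + 16 = 46°C

46°C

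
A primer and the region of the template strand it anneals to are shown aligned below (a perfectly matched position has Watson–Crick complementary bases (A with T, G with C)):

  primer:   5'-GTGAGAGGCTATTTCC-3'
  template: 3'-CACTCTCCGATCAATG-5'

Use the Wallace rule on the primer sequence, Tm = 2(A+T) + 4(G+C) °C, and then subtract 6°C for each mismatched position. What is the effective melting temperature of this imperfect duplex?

Primer base counts: A=3, T=5, G=5, C=3 → A+T=8, G+C=8
Perfect-match Tm = 2(8) + 4(8) = 16 + 32 = 48°C
Mismatches (positions where the bases are not complementary): 2 (at positions 12, 15)
Effective Tm = 48 − 2×6 = 48 − 12 = 36°C

36°C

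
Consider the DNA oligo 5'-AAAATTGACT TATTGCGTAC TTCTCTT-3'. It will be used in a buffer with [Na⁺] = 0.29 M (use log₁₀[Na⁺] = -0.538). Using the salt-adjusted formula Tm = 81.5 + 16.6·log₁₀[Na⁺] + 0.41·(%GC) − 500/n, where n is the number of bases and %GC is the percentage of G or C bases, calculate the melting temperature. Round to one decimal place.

66.2°C

Length n = 27. Counting bases: A=7, C=5, T=12, G=3
G+C = 8, so %GC = 8/27 × 100 = 29.63%
Salt term: 16.6 × (-0.538) = -8.931
GC term: 0.41 × 29.63 = 12.148; length term: −500/27 = −18.519
Tm = 81.5 + (-8.931) + 12.148 − 18.519 = 66.198 → 66.2°C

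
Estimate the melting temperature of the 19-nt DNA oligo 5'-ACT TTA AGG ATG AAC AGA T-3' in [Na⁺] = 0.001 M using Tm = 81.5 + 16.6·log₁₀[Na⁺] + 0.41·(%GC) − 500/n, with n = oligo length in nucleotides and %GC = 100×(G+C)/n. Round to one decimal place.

18.3°C

Length n = 19. G=4, A=8, C=2, T=5
G+C = 6, so %GC = 6/19 × 100 = 31.579%
Salt term: 16.6 × (-3) = -49.8
GC term: 0.41 × 31.579 = 12.947; length term: −500/19 = −26.316
Tm = 81.5 + (-49.8) + 12.947 − 26.316 = 18.331 → 18.3°C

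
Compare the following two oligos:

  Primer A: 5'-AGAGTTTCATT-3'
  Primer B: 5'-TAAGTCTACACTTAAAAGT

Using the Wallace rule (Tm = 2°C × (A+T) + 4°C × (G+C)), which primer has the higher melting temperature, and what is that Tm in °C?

Primer B, 48°C

Primer A: A+T=8, G+C=3 → Tm = 2(8)+4(3) = 28°C
Primer B: A+T=14, G+C=5 → Tm = 2(14)+4(5) = 48°C
28°C vs 48°C → primer B is higher.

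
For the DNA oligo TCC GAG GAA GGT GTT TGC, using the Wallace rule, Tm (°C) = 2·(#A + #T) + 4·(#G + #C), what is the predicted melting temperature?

Base counts: G=7, T=5, A=3, C=3
A+T = 8, G+C = 10
Tm = 2×8 + 4×10 = 56°C

56°C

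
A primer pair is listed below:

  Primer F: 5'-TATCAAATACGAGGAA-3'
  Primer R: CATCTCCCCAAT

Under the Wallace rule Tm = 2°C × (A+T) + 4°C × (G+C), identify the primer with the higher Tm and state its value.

Primer F, 42°C

Primer F: A+T=11, G+C=5 → Tm = 2(11)+4(5) = 42°C
Primer R: A+T=6, G+C=6 → Tm = 2(6)+4(6) = 36°C
42°C vs 36°C → primer F is higher.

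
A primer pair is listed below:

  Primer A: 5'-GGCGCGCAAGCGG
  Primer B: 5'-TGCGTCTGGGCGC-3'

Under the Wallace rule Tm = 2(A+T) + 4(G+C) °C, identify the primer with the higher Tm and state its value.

Primer A: A+T=2, G+C=11 → Tm = 2(2)+4(11) = 48°C
Primer B: A+T=3, G+C=10 → Tm = 2(3)+4(10) = 46°C
48°C vs 46°C → primer A is higher.

Primer A, 48°C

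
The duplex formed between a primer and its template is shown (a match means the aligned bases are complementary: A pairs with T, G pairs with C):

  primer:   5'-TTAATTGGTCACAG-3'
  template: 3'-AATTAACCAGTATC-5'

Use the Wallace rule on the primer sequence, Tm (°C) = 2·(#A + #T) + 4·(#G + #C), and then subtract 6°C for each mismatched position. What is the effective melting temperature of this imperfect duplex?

Primer base counts: A=4, T=5, G=3, C=2 → A+T=9, G+C=5
Perfect-match Tm = 2(9) + 4(5) = 18 + 20 = 38°C
Mismatches (positions where the bases are not complementary): 1 (at position 12)
Effective Tm = 38 − 1×6 = 38 − 6 = 32°C

32°C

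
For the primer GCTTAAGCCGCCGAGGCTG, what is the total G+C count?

13

Counting bases: A=3, C=6, T=3, G=7
Total G or C: 7 + 6 = 13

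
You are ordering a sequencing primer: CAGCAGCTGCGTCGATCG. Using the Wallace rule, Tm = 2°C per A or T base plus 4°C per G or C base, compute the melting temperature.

60°C

Scanning the sequence gives C=6, A=3, T=3, G=6.
AT pairs contribute 6, GC pairs contribute 12.
Tm = 2(6) + 4(12) = 12 + 48 = 60°C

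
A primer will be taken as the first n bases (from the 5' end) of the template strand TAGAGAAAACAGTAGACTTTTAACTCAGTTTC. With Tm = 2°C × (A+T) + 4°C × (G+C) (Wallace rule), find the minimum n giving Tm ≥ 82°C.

n = 32

First 31 bases: TAGAGAAAACAGTAGACTTTTAACTCAGTTT → Tm = 80°C (< 82°C)
First 32 bases: TAGAGAAAACAGTAGACTTTTAACTCAGTTTC → Tm = 84°C (≥ 82°C)
Each additional base adds 2°C (A/T) or 4°C (G/C), so Tm is non-decreasing in n; n = 32 is the first length to reach 82°C.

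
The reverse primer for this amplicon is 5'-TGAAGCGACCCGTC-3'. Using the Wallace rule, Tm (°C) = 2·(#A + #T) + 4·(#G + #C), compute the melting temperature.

46°C

C=5, A=3, T=2, G=4
So N_AT = 5 and N_GC = 9.
Tm = 2×5 + 4×9 = 46°C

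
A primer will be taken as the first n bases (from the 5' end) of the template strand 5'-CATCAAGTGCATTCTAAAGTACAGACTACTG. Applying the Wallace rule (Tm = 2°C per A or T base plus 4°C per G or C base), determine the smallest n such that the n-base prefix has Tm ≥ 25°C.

n = 9

First 8 bases: CATCAAGT → Tm = 22°C (< 25°C)
First 9 bases: CATCAAGTG → Tm = 26°C (≥ 25°C)
Each additional base adds 2°C (A/T) or 4°C (G/C), so Tm is non-decreasing in n; n = 9 is the first length to reach 25°C.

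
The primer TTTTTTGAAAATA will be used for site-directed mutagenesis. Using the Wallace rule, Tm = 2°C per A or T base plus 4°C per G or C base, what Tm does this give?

Counting bases: A=5, T=7, G=1, C=0
So N_AT = 12 and N_GC = 1.
Tm = 4·1 + 2·12 = 4 + 24 = 28°C

28°C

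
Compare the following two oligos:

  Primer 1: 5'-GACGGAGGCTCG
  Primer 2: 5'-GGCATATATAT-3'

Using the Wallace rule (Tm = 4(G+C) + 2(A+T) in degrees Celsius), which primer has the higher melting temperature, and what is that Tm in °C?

Primer 1, 42°C

Primer 1: A+T=3, G+C=9 → Tm = 2(3)+4(9) = 42°C
Primer 2: A+T=8, G+C=3 → Tm = 2(8)+4(3) = 28°C
42°C vs 28°C → primer 1 is higher.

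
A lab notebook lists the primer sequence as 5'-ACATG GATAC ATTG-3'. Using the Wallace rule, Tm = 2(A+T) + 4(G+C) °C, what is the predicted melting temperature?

38°C

C=2, G=3, T=4, A=5
A+T = 9, G+C = 5
Tm = 2(9) + 4(5) = 18 + 20 = 38°C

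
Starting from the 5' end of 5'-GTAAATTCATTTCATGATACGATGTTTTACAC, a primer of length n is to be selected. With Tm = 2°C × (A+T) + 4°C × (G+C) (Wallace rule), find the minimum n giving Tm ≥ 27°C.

n = 12

First 11 bases: GTAAATTCATT → Tm = 26°C (< 27°C)
First 12 bases: GTAAATTCATTT → Tm = 28°C (≥ 27°C)
Since every base adds ≥2°C, Tm only increases with n, so the threshold is first crossed at n = 12.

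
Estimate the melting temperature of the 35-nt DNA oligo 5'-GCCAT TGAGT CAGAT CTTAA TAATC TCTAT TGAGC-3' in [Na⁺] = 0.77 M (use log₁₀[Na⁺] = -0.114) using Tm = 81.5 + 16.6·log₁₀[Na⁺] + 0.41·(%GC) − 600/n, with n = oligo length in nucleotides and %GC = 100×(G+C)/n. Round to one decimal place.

77.7°C

Length n = 35. Scanning the sequence gives T=12, A=10, C=7, G=6.
G+C = 13, so %GC = 13/35 × 100 = 37.143%
Salt term: 16.6 × (-0.114) = -1.892
GC term: 0.41 × 37.143 = 15.229; length term: −600/35 = −17.143
Tm = 81.5 + (-1.892) + 15.229 − 17.143 = 77.694 → 77.7°C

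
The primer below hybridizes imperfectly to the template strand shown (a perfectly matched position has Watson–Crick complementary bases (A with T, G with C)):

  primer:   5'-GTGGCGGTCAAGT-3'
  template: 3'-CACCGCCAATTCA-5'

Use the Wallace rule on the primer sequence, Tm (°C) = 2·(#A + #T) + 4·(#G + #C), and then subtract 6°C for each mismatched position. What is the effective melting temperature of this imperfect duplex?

36°C

Primer base counts: A=2, T=3, G=6, C=2 → A+T=5, G+C=8
Perfect-match Tm = 2(5) + 4(8) = 10 + 32 = 42°C
Mismatches (positions where the bases are not complementary): 1 (at position 9)
Effective Tm = 42 − 1×6 = 42 − 6 = 36°C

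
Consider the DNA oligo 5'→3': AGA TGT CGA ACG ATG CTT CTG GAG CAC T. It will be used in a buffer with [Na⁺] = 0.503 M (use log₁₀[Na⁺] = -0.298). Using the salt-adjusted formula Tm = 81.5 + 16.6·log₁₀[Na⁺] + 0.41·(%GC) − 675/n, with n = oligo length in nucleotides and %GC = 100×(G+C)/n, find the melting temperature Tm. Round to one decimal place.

Length n = 28. Scanning the sequence gives A=7, G=8, T=7, C=6.
G+C = 14, so %GC = 14/28 × 100 = 50%
Salt term: 16.6 × (-0.298) = -4.947
GC term: 0.41 × 50 = 20.5; length term: −675/28 = −24.107
Tm = 81.5 + (-4.947) + 20.5 − 24.107 = 72.946 → 72.9°C

72.9°C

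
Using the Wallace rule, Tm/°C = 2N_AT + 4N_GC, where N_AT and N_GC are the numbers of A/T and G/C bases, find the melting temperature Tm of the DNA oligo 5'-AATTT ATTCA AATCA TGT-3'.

42°C

Scanning the sequence gives G=1, C=2, T=8, A=7.
So N_AT = 15 and N_GC = 3.
Tm = 2×15 + 4×3 = 42°C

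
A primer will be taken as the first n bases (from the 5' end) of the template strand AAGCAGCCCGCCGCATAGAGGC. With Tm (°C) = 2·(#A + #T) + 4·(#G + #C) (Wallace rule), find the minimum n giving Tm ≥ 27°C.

n = 9

First 8 bases: AAGCAGCC → Tm = 26°C (< 27°C)
First 9 bases: AAGCAGCCC → Tm = 30°C (≥ 27°C)
Each additional base adds 2°C (A/T) or 4°C (G/C), so Tm is non-decreasing in n; n = 9 is the first length to reach 27°C.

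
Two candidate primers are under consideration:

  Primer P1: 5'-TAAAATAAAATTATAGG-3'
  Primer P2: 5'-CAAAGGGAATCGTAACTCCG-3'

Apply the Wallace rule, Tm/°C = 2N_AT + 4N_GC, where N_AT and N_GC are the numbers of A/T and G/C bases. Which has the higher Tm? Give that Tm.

Primer P2, 60°C

Primer P1: A+T=15, G+C=2 → Tm = 2(15)+4(2) = 38°C
Primer P2: A+T=10, G+C=10 → Tm = 2(10)+4(10) = 60°C
38°C vs 60°C → primer P2 is higher.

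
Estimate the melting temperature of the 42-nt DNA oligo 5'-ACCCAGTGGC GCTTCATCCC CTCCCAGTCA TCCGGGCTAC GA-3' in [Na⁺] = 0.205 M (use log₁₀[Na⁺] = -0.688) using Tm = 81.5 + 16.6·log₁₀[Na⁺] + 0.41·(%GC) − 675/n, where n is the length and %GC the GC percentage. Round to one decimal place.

Length n = 42. Base counts: C=18, G=9, A=7, T=8
G+C = 27, so %GC = 27/42 × 100 = 64.286%
Salt term: 16.6 × (-0.688) = -11.421
GC term: 0.41 × 64.286 = 26.357; length term: −675/42 = −16.071
Tm = 81.5 + (-11.421) + 26.357 − 16.071 = 80.365 → 80.4°C

80.4°C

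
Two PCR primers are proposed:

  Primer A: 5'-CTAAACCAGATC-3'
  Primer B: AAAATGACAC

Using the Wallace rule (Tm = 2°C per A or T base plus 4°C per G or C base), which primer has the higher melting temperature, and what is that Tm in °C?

Primer A: A+T=7, G+C=5 → Tm = 2(7)+4(5) = 34°C
Primer B: A+T=7, G+C=3 → Tm = 2(7)+4(3) = 26°C
34°C vs 26°C → primer A is higher.

Primer A, 34°C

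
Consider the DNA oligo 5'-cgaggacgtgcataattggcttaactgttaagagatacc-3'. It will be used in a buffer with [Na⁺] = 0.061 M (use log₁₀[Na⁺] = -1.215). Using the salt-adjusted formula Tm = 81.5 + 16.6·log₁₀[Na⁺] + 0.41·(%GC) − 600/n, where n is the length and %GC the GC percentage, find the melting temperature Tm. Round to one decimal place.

63.8°C

Length n = 39. Scanning the sequence gives A=12, T=10, G=10, C=7.
G+C = 17, so %GC = 17/39 × 100 = 43.59%
Salt term: 16.6 × (-1.215) = -20.169
GC term: 0.41 × 43.59 = 17.872; length term: −600/39 = −15.385
Tm = 81.5 + (-20.169) + 17.872 − 15.385 = 63.818 → 63.8°C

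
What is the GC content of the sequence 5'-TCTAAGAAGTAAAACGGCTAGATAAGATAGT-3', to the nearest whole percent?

32%

Base counts: G=7, C=3, T=7, A=14
G+C = 7 + 3 = 10 out of 31 bases
%GC = 10/31 × 100 = 32.26% ≈ 32%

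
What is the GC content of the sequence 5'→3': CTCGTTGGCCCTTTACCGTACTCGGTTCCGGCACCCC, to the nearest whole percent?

A=3, C=16, G=8, T=10
G+C = 8 + 16 = 24 out of 37 bases
%GC = 24/37 × 100 = 64.86% ≈ 65%

65%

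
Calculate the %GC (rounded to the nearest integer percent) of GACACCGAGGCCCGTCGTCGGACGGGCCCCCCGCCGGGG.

Scanning the sequence gives C=17, G=16, A=4, T=2.
G+C = 16 + 17 = 33 out of 39 bases
%GC = 33/39 × 100 = 84.62% ≈ 85%

85%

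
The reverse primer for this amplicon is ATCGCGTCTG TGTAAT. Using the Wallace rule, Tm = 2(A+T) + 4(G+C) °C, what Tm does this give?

46°C

C=3, T=6, G=4, A=3
So N_AT = 9 and N_GC = 7.
Tm = 2×9 + 4×7 = 46°C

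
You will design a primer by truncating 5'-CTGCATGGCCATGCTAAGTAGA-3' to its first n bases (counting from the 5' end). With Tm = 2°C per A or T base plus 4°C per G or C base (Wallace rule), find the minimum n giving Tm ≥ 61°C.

n = 21

First 20 bases: CTGCATGGCCATGCTAAGTA → Tm = 60°C (< 61°C)
First 21 bases: CTGCATGGCCATGCTAAGTAG → Tm = 64°C (≥ 61°C)
Since every base adds ≥2°C, Tm only increases with n, so the threshold is first crossed at n = 21.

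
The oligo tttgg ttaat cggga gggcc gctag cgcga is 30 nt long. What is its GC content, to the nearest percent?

Scanning the sequence gives G=12, A=5, C=6, T=7.
G+C = 12 + 6 = 18 out of 30 bases
%GC = 18/30 × 100 = 60% ≈ 60%

60%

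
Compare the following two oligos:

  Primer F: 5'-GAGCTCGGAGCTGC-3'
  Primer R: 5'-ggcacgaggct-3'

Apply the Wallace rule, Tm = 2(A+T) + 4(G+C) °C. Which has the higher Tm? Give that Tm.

Primer F: A+T=4, G+C=10 → Tm = 2(4)+4(10) = 48°C
Primer R: A+T=3, G+C=8 → Tm = 2(3)+4(8) = 38°C
48°C vs 38°C → primer F is higher.

Primer F, 48°C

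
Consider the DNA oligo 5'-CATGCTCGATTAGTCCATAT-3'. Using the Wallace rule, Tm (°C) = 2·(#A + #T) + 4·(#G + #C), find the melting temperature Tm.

56°C

Scanning the sequence gives C=5, T=7, A=5, G=3.
AT pairs contribute 12, GC pairs contribute 8.
Tm = 4·8 + 2·12 = 32 + 24 = 56°C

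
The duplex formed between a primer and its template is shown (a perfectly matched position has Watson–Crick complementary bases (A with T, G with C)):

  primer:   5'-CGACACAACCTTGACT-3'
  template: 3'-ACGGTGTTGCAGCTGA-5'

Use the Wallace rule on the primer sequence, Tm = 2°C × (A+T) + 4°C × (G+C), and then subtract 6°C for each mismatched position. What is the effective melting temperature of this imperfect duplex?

24°C

Primer base counts: A=5, T=3, G=2, C=6 → A+T=8, G+C=8
Perfect-match Tm = 2(8) + 4(8) = 16 + 32 = 48°C
Mismatches (positions where the bases are not complementary): 4 (at positions 1, 3, 10, 12)
Effective Tm = 48 − 4×6 = 48 − 24 = 24°C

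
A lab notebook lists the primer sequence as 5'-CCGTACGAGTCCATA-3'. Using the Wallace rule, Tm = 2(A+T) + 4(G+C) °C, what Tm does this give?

Counting bases: T=3, C=5, A=4, G=3
AT pairs contribute 7, GC pairs contribute 8.
Tm = 2(7) + 4(8) = 14 + 32 = 46°C

46°C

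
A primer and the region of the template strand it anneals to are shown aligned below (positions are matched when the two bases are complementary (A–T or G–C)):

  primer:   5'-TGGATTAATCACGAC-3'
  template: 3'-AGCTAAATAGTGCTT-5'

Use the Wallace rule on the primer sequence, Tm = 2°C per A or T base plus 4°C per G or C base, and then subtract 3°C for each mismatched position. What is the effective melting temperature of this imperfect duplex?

33°C

Primer base counts: A=5, T=4, G=3, C=3 → A+T=9, G+C=6
Perfect-match Tm = 2(9) + 4(6) = 18 + 24 = 42°C
Mismatches (positions where the bases are not complementary): 3 (at positions 2, 7, 15)
Effective Tm = 42 − 3×3 = 42 − 9 = 33°C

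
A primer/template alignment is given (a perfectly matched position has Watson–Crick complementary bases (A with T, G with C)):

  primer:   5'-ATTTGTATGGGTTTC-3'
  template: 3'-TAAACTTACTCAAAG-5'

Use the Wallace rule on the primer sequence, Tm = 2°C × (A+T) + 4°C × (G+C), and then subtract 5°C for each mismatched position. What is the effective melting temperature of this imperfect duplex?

30°C

Primer base counts: A=2, T=8, G=4, C=1 → A+T=10, G+C=5
Perfect-match Tm = 2(10) + 4(5) = 20 + 20 = 40°C
Mismatches (positions where the bases are not complementary): 2 (at positions 6, 10)
Effective Tm = 40 − 2×5 = 40 − 10 = 30°C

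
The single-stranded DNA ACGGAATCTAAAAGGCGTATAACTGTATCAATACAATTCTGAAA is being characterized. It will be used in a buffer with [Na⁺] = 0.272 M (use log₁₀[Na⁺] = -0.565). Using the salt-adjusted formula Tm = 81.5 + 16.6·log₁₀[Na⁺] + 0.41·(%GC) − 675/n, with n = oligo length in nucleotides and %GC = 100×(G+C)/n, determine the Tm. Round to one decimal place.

Length n = 44. T=11, G=7, A=19, C=7
G+C = 14, so %GC = 14/44 × 100 = 31.818%
Salt term: 16.6 × (-0.565) = -9.379
GC term: 0.41 × 31.818 = 13.045; length term: −675/44 = −15.341
Tm = 81.5 + (-9.379) + 13.045 − 15.341 = 69.825 → 69.8°C

69.8°C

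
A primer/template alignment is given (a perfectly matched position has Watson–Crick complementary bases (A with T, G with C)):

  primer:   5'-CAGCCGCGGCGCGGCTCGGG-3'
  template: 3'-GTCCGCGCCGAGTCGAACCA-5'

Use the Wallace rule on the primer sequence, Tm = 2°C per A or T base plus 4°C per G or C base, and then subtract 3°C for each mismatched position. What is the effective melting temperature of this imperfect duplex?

Primer base counts: A=1, T=1, G=10, C=8 → A+T=2, G+C=18
Perfect-match Tm = 2(2) + 4(18) = 4 + 72 = 76°C
Mismatches (positions where the bases are not complementary): 5 (at positions 4, 11, 13, 17, 20)
Effective Tm = 76 − 5×3 = 76 − 15 = 61°C

61°C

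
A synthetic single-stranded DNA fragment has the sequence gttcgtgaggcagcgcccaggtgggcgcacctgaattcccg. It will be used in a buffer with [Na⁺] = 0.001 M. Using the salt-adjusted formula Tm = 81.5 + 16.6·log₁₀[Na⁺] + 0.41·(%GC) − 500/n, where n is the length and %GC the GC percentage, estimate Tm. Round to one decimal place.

47.5°C

Length n = 41. Counting bases: A=6, C=13, T=7, G=15
G+C = 28, so %GC = 28/41 × 100 = 68.293%
Salt term: 16.6 × (-3) = -49.8
GC term: 0.41 × 68.293 = 28; length term: −500/41 = −12.195
Tm = 81.5 + (-49.8) + 28 − 12.195 = 47.505 → 47.5°C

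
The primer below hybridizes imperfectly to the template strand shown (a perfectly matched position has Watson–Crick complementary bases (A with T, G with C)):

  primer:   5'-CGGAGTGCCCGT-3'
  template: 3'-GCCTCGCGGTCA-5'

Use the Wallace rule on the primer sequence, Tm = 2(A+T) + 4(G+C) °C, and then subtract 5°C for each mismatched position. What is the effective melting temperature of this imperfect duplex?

32°C

Primer base counts: A=1, T=2, G=5, C=4 → A+T=3, G+C=9
Perfect-match Tm = 2(3) + 4(9) = 6 + 36 = 42°C
Mismatches (positions where the bases are not complementary): 2 (at positions 6, 10)
Effective Tm = 42 − 2×5 = 42 − 10 = 32°C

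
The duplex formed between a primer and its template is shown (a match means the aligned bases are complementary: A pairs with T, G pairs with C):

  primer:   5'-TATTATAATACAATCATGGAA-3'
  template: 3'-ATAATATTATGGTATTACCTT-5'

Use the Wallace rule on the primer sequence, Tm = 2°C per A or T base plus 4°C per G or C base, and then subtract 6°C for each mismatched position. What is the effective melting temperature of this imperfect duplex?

Primer base counts: A=10, T=7, G=2, C=2 → A+T=17, G+C=4
Perfect-match Tm = 2(17) + 4(4) = 34 + 16 = 50°C
Mismatches (positions where the bases are not complementary): 2 (at positions 12, 15)
Effective Tm = 50 − 2×6 = 50 − 12 = 38°C

38°C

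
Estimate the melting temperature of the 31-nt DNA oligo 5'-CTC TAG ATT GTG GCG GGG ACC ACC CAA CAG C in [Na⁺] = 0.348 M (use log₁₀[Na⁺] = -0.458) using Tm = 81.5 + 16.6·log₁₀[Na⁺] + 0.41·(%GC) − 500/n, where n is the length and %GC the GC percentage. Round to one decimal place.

82.9°C

Length n = 31. Base counts: G=9, C=10, A=7, T=5
G+C = 19, so %GC = 19/31 × 100 = 61.29%
Salt term: 16.6 × (-0.458) = -7.603
GC term: 0.41 × 61.29 = 25.129; length term: −500/31 = −16.129
Tm = 81.5 + (-7.603) + 25.129 − 16.129 = 82.897 → 82.9°C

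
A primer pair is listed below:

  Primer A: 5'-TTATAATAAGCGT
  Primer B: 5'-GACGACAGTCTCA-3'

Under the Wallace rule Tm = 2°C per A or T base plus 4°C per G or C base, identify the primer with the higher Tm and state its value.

Primer A: A+T=10, G+C=3 → Tm = 2(10)+4(3) = 32°C
Primer B: A+T=6, G+C=7 → Tm = 2(6)+4(7) = 40°C
32°C vs 40°C → primer B is higher.

Primer B, 40°C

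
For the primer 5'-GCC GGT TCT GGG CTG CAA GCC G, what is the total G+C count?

Scanning the sequence gives T=4, C=7, A=2, G=9.
G+C = 9 + 7 = 16

16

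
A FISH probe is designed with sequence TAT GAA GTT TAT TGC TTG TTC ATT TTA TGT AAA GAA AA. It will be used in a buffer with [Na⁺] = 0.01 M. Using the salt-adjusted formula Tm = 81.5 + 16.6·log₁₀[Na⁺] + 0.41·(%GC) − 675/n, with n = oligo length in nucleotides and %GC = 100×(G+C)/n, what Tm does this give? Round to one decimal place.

39.2°C

Length n = 38. Counting bases: T=17, A=13, C=2, G=6
G+C = 8, so %GC = 8/38 × 100 = 21.053%
Salt term: 16.6 × (-2) = -33.2
GC term: 0.41 × 21.053 = 8.632; length term: −675/38 = −17.763
Tm = 81.5 + (-33.2) + 8.632 − 17.763 = 39.169 → 39.2°C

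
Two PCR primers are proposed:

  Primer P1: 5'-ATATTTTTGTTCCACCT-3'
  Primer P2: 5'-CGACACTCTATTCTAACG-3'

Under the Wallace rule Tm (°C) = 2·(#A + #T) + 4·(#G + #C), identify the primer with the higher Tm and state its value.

Primer P2, 52°C

Primer P1: A+T=12, G+C=5 → Tm = 2(12)+4(5) = 44°C
Primer P2: A+T=10, G+C=8 → Tm = 2(10)+4(8) = 52°C
44°C vs 52°C → primer P2 is higher.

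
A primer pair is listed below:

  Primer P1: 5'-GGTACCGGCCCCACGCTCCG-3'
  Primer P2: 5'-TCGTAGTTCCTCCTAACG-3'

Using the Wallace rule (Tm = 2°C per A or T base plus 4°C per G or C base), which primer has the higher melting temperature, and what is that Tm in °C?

Primer P1: A+T=4, G+C=16 → Tm = 2(4)+4(16) = 72°C
Primer P2: A+T=9, G+C=9 → Tm = 2(9)+4(9) = 54°C
72°C vs 54°C → primer P1 is higher.

Primer P1, 72°C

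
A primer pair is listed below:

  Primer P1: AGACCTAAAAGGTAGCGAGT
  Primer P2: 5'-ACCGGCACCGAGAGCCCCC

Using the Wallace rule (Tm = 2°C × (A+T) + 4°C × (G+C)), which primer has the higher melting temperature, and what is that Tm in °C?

Primer P2, 68°C

Primer P1: A+T=11, G+C=9 → Tm = 2(11)+4(9) = 58°C
Primer P2: A+T=4, G+C=15 → Tm = 2(4)+4(15) = 68°C
58°C vs 68°C → primer P2 is higher.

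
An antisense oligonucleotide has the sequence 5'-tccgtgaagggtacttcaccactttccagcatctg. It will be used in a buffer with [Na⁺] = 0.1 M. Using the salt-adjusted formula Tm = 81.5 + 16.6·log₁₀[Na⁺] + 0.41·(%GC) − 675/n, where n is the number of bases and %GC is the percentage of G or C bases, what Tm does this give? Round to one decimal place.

66.7°C

Length n = 35. Base counts: G=7, T=10, A=7, C=11
G+C = 18, so %GC = 18/35 × 100 = 51.429%
Salt term: 16.6 × (-1) = -16.6
GC term: 0.41 × 51.429 = 21.086; length term: −675/35 = −19.286
Tm = 81.5 + (-16.6) + 21.086 − 19.286 = 66.7 → 66.7°C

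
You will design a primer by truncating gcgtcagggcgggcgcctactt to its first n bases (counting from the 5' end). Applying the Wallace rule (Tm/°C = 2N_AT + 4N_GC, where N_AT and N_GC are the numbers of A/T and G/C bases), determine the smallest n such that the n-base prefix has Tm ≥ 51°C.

First 13 bases: GCGTCAGGGCGGG → Tm = 48°C (< 51°C)
First 14 bases: GCGTCAGGGCGGGC → Tm = 52°C (≥ 51°C)
Since every base adds ≥2°C, Tm only increases with n, so the threshold is first crossed at n = 14.

n = 14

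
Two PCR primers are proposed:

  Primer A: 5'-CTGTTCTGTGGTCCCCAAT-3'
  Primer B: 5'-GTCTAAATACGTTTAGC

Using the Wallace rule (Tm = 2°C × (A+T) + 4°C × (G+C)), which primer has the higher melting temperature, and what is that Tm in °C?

Primer A: A+T=9, G+C=10 → Tm = 2(9)+4(10) = 58°C
Primer B: A+T=11, G+C=6 → Tm = 2(11)+4(6) = 46°C
58°C vs 46°C → primer A is higher.

Primer A, 58°C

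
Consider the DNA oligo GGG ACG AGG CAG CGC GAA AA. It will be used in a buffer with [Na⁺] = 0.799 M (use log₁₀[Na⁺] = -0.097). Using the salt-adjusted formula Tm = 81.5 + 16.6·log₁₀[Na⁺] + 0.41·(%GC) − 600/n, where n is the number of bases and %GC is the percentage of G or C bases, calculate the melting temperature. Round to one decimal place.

76.5°C

Length n = 20. T=0, G=9, A=7, C=4
G+C = 13, so %GC = 13/20 × 100 = 65%
Salt term: 16.6 × (-0.097) = -1.61
GC term: 0.41 × 65 = 26.65; length term: −600/20 = −30
Tm = 81.5 + (-1.61) + 26.65 − 30 = 76.54 → 76.5°C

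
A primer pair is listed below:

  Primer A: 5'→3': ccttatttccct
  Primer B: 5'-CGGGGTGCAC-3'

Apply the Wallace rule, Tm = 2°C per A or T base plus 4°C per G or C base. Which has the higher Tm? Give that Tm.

Primer A: A+T=7, G+C=5 → Tm = 2(7)+4(5) = 34°C
Primer B: A+T=2, G+C=8 → Tm = 2(2)+4(8) = 36°C
34°C vs 36°C → primer B is higher.

Primer B, 36°C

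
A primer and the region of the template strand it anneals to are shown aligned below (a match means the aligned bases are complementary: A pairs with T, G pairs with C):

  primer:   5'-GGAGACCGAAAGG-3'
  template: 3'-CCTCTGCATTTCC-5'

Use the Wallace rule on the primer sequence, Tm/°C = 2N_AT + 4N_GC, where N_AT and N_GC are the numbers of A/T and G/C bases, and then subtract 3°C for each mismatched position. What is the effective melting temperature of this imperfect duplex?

Primer base counts: A=5, T=0, G=6, C=2 → A+T=5, G+C=8
Perfect-match Tm = 2(5) + 4(8) = 10 + 32 = 42°C
Mismatches (positions where the bases are not complementary): 2 (at positions 7, 8)
Effective Tm = 42 − 2×3 = 42 − 6 = 36°C

36°C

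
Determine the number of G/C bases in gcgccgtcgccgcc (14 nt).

Base counts: A=0, T=1, C=8, G=5
Total G or C: 5 + 8 = 13

13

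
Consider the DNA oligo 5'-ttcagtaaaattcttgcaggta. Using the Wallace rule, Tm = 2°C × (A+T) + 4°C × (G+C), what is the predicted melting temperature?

Base counts: G=4, T=8, C=3, A=7
AT pairs contribute 15, GC pairs contribute 7.
Tm = 2×15 + 4×7 = 58°C

58°C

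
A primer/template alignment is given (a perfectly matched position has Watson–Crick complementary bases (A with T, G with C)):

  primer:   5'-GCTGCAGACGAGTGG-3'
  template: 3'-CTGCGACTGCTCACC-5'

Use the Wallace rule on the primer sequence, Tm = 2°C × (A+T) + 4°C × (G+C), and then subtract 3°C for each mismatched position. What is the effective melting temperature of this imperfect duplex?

Primer base counts: A=3, T=2, G=7, C=3 → A+T=5, G+C=10
Perfect-match Tm = 2(5) + 4(10) = 10 + 40 = 50°C
Mismatches (positions where the bases are not complementary): 3 (at positions 2, 3, 6)
Effective Tm = 50 − 3×3 = 50 − 9 = 41°C

41°C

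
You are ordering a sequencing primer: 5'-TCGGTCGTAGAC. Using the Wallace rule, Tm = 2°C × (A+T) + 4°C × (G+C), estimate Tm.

Counting bases: T=3, A=2, G=4, C=3
AT pairs contribute 5, GC pairs contribute 7.
Tm = 2(5) + 4(7) = 10 + 28 = 38°C

38°C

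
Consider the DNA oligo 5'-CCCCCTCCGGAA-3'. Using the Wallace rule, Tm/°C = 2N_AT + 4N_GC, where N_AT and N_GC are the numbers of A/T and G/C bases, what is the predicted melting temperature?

Scanning the sequence gives G=2, A=2, T=1, C=7.
AT pairs contribute 3, GC pairs contribute 9.
Tm = 2×3 + 4×9 = 42°C

42°C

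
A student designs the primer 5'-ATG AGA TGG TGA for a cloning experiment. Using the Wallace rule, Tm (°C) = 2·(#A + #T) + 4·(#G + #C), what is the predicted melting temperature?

Base counts: G=5, C=0, T=3, A=4
AT pairs contribute 7, GC pairs contribute 5.
Tm = 2×7 + 4×5 = 34°C

34°C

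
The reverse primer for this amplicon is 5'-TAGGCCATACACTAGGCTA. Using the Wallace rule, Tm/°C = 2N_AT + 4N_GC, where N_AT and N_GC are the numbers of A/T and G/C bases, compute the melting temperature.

56°C

Base counts: C=5, A=6, T=4, G=4
AT pairs contribute 10, GC pairs contribute 9.
Tm = 2(10) + 4(9) = 20 + 36 = 56°C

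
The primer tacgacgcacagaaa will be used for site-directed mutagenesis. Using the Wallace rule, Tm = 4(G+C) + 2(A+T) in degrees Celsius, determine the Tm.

44°C

Scanning the sequence gives A=7, G=3, C=4, T=1.
AT pairs contribute 8, GC pairs contribute 7.
Tm = 4·7 + 2·8 = 28 + 16 = 44°C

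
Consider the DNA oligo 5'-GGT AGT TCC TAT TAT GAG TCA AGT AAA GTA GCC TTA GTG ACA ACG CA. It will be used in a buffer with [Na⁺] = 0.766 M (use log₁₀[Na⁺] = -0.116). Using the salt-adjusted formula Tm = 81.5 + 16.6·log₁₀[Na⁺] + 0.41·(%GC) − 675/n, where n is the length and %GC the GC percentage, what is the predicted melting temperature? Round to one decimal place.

Length n = 47. Scanning the sequence gives G=11, A=15, T=13, C=8.
G+C = 19, so %GC = 19/47 × 100 = 40.426%
Salt term: 16.6 × (-0.116) = -1.926
GC term: 0.41 × 40.426 = 16.575; length term: −675/47 = −14.362
Tm = 81.5 + (-1.926) + 16.575 − 14.362 = 81.787 → 81.8°C

81.8°C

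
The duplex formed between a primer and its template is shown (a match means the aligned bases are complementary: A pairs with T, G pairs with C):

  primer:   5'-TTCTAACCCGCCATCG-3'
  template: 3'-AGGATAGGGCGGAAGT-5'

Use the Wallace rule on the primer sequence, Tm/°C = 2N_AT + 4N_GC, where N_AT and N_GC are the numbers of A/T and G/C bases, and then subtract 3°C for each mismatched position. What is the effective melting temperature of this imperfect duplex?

38°C

Primer base counts: A=3, T=4, G=2, C=7 → A+T=7, G+C=9
Perfect-match Tm = 2(7) + 4(9) = 14 + 36 = 50°C
Mismatches (positions where the bases are not complementary): 4 (at positions 2, 6, 13, 16)
Effective Tm = 50 − 4×3 = 50 − 12 = 38°C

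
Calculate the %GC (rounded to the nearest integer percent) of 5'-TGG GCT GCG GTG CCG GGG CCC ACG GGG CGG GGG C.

T=3, C=10, A=1, G=20
G+C = 20 + 10 = 30 out of 34 bases
%GC = 30/34 × 100 = 88.24% ≈ 88%

88%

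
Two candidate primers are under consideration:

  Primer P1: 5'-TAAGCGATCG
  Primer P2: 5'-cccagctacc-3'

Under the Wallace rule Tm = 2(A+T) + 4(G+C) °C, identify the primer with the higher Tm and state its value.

Primer P2, 34°C

Primer P1: A+T=5, G+C=5 → Tm = 2(5)+4(5) = 30°C
Primer P2: A+T=3, G+C=7 → Tm = 2(3)+4(7) = 34°C
30°C vs 34°C → primer P2 is higher.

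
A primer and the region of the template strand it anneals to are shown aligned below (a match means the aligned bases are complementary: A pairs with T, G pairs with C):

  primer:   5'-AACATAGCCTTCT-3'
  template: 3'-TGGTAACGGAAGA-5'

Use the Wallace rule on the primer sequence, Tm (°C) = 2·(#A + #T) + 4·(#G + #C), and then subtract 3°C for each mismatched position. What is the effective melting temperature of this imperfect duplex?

Primer base counts: A=4, T=4, G=1, C=4 → A+T=8, G+C=5
Perfect-match Tm = 2(8) + 4(5) = 16 + 20 = 36°C
Mismatches (positions where the bases are not complementary): 2 (at positions 2, 6)
Effective Tm = 36 − 2×3 = 36 − 6 = 30°C

30°C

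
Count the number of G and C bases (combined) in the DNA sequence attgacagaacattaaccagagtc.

9

Base counts: C=5, G=4, A=10, T=5
Total G or C: 4 + 5 = 9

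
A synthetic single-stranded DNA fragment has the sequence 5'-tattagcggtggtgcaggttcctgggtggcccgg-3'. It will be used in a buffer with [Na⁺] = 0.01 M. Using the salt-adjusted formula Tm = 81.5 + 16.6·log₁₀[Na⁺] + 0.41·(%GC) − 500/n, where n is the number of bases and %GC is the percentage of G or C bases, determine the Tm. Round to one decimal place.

60.1°C

Length n = 34. T=9, G=15, A=3, C=7
G+C = 22, so %GC = 22/34 × 100 = 64.706%
Salt term: 16.6 × (-2) = -33.2
GC term: 0.41 × 64.706 = 26.529; length term: −500/34 = −14.706
Tm = 81.5 + (-33.2) + 26.529 − 14.706 = 60.123 → 60.1°C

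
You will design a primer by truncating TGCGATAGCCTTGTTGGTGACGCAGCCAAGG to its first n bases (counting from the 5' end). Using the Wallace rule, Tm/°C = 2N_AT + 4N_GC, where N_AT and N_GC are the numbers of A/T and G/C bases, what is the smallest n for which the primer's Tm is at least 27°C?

n = 9

First 8 bases: TGCGATAG → Tm = 24°C (< 27°C)
First 9 bases: TGCGATAGC → Tm = 28°C (≥ 27°C)
Each additional base adds 2°C (A/T) or 4°C (G/C), so Tm is non-decreasing in n; n = 9 is the first length to reach 27°C.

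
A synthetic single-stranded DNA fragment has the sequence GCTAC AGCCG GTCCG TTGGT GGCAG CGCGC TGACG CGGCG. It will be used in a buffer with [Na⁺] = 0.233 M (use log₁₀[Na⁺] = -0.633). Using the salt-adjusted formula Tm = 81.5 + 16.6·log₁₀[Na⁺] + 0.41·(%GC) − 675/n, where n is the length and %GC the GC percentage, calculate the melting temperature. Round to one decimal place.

84.9°C

Length n = 40. Base counts: T=6, G=17, C=13, A=4
G+C = 30, so %GC = 30/40 × 100 = 75%
Salt term: 16.6 × (-0.633) = -10.508
GC term: 0.41 × 75 = 30.75; length term: −675/40 = −16.875
Tm = 81.5 + (-10.508) + 30.75 − 16.875 = 84.867 → 84.9°C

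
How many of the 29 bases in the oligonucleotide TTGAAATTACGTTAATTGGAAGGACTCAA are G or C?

Counting bases: G=6, C=3, T=9, A=11
Total G or C: 6 + 3 = 9

9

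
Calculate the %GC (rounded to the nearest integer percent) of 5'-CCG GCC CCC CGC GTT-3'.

87%

Scanning the sequence gives C=9, A=0, G=4, T=2.
G+C = 4 + 9 = 13 out of 15 bases
%GC = 13/15 × 100 = 86.67% ≈ 87%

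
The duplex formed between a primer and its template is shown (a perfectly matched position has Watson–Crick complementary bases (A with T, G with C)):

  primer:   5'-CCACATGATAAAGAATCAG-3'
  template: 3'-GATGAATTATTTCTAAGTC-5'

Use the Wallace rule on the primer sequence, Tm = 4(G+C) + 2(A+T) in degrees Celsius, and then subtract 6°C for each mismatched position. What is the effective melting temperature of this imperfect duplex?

28°C

Primer base counts: A=9, T=3, G=3, C=4 → A+T=12, G+C=7
Perfect-match Tm = 2(12) + 4(7) = 24 + 28 = 52°C
Mismatches (positions where the bases are not complementary): 4 (at positions 2, 5, 7, 15)
Effective Tm = 52 − 4×6 = 52 − 24 = 28°C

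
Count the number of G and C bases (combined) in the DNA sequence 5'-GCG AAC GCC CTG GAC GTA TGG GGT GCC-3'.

Base counts: A=4, G=11, C=8, T=4
G+C = 11 + 8 = 19

19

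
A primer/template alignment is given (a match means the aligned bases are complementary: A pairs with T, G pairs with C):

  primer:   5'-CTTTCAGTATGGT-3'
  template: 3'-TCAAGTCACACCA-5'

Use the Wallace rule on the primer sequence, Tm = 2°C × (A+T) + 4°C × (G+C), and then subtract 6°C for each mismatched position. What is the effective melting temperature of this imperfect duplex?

18°C

Primer base counts: A=2, T=6, G=3, C=2 → A+T=8, G+C=5
Perfect-match Tm = 2(8) + 4(5) = 16 + 20 = 36°C
Mismatches (positions where the bases are not complementary): 3 (at positions 1, 2, 9)
Effective Tm = 36 − 3×6 = 36 − 18 = 18°C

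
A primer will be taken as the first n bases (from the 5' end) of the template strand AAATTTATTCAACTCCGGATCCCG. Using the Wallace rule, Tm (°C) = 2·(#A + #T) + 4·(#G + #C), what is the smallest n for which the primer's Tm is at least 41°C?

First 16 bases: AAATTTATTCAACTCC → Tm = 40°C (< 41°C)
First 17 bases: AAATTTATTCAACTCCG → Tm = 44°C (≥ 41°C)
Each additional base adds 2°C (A/T) or 4°C (G/C), so Tm is non-decreasing in n; n = 17 is the first length to reach 41°C.

n = 17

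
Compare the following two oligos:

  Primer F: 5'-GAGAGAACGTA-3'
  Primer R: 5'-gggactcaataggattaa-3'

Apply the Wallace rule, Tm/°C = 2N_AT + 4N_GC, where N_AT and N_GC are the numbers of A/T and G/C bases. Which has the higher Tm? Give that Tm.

Primer F: A+T=6, G+C=5 → Tm = 2(6)+4(5) = 32°C
Primer R: A+T=11, G+C=7 → Tm = 2(11)+4(7) = 50°C
32°C vs 50°C → primer R is higher.

Primer R, 50°C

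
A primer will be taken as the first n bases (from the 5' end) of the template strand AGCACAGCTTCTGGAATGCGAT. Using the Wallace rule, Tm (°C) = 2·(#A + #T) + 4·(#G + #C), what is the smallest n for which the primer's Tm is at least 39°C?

First 12 bases: AGCACAGCTTCT → Tm = 36°C (< 39°C)
First 13 bases: AGCACAGCTTCTG → Tm = 40°C (≥ 39°C)
Since every base adds ≥2°C, Tm only increases with n, so the threshold is first crossed at n = 13.

n = 13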